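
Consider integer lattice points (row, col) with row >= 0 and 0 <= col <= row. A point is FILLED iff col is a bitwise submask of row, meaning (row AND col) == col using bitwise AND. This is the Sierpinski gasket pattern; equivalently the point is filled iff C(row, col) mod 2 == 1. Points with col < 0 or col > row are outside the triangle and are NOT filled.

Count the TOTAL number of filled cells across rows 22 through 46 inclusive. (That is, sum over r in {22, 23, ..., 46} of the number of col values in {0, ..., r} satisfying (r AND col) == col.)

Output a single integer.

Answer: 262

Derivation:
r22=10110 pc3: +8 =8
r23=10111 pc4: +16 =24
r24=11000 pc2: +4 =28
r25=11001 pc3: +8 =36
r26=11010 pc3: +8 =44
r27=11011 pc4: +16 =60
r28=11100 pc3: +8 =68
r29=11101 pc4: +16 =84
r30=11110 pc4: +16 =100
r31=11111 pc5: +32 =132
r32=100000 pc1: +2 =134
r33=100001 pc2: +4 =138
r34=100010 pc2: +4 =142
r35=100011 pc3: +8 =150
r36=100100 pc2: +4 =154
r37=100101 pc3: +8 =162
r38=100110 pc3: +8 =170
r39=100111 pc4: +16 =186
r40=101000 pc2: +4 =190
r41=101001 pc3: +8 =198
r42=101010 pc3: +8 =206
r43=101011 pc4: +16 =222
r44=101100 pc3: +8 =230
r45=101101 pc4: +16 =246
r46=101110 pc4: +16 =262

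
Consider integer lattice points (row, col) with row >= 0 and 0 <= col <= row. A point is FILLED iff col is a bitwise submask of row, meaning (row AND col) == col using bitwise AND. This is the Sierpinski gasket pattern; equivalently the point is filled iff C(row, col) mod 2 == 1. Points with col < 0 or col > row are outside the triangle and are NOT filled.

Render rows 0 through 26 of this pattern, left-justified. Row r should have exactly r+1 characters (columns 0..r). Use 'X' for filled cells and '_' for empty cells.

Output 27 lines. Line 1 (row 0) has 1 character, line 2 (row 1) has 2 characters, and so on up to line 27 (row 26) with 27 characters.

r0=0: X
r1=1: XX
r2=10: X_X
r3=11: XXXX
r4=100: X___X
r5=101: XX__XX
r6=110: X_X_X_X
r7=111: XXXXXXXX
r8=1000: X_______X
r9=1001: XX______XX
r10=1010: X_X_____X_X
r11=1011: XXXX____XXXX
r12=1100: X___X___X___X
r13=1101: XX__XX__XX__XX
r14=1110: X_X_X_X_X_X_X_X
r15=1111: XXXXXXXXXXXXXXXX
r16=10000: X_______________X
r17=10001: XX______________XX
r18=10010: X_X_____________X_X
r19=10011: XXXX____________XXXX
r20=10100: X___X___________X___X
r21=10101: XX__XX__________XX__XX
r22=10110: X_X_X_X_________X_X_X_X
r23=10111: XXXXXXXX________XXXXXXXX
r24=11000: X_______X_______X_______X
r25=11001: XX______XX______XX______XX
r26=11010: X_X_____X_X_____X_X_____X_X

Answer: X
XX
X_X
XXXX
X___X
XX__XX
X_X_X_X
XXXXXXXX
X_______X
XX______XX
X_X_____X_X
XXXX____XXXX
X___X___X___X
XX__XX__XX__XX
X_X_X_X_X_X_X_X
XXXXXXXXXXXXXXXX
X_______________X
XX______________XX
X_X_____________X_X
XXXX____________XXXX
X___X___________X___X
XX__XX__________XX__XX
X_X_X_X_________X_X_X_X
XXXXXXXX________XXXXXXXX
X_______X_______X_______X
XX______XX______XX______XX
X_X_____X_X_____X_X_____X_X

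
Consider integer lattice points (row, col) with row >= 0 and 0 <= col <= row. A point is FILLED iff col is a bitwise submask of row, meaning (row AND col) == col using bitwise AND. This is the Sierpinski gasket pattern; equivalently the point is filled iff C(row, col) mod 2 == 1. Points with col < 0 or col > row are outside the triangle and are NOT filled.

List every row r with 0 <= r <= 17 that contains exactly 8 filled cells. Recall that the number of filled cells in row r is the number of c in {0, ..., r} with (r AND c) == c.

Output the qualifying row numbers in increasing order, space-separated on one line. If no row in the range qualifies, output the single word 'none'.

Row r has 2^popcount(r) filled cells, so we need popcount(r) = log2(8) = 3.
Scan r = 0..17 and keep those with exactly 3 one-bits:
r=0=0 popcount=0 -> skip
r=1=1 popcount=1 -> skip
r=2=10 popcount=1 -> skip
r=3=11 popcount=2 -> skip
r=4=100 popcount=1 -> skip
r=5=101 popcount=2 -> skip
r=6=110 popcount=2 -> skip
r=7=111 popcount=3 -> KEEP
r=8=1000 popcount=1 -> skip
r=9=1001 popcount=2 -> skip
r=10=1010 popcount=2 -> skip
r=11=1011 popcount=3 -> KEEP
r=12=1100 popcount=2 -> skip
r=13=1101 popcount=3 -> KEEP
r=14=1110 popcount=3 -> KEEP
r=15=1111 popcount=4 -> skip
r=16=10000 popcount=1 -> skip
r=17=10001 popcount=2 -> skip
Kept rows: 7 11 13 14

Answer: 7 11 13 14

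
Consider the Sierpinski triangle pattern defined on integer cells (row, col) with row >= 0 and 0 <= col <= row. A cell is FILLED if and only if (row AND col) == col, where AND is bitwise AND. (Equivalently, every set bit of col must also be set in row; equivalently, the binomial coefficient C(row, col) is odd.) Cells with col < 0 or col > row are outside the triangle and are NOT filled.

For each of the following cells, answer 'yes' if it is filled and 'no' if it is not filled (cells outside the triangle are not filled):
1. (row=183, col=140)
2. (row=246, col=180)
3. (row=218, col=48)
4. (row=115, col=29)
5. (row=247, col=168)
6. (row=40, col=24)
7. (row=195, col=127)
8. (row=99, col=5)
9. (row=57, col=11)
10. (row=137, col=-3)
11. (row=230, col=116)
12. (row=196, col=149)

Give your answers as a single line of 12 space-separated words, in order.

(183,140): row=0b10110111, col=0b10001100, row AND col = 0b10000100 = 132; 132 != 140 -> empty
(246,180): row=0b11110110, col=0b10110100, row AND col = 0b10110100 = 180; 180 == 180 -> filled
(218,48): row=0b11011010, col=0b110000, row AND col = 0b10000 = 16; 16 != 48 -> empty
(115,29): row=0b1110011, col=0b11101, row AND col = 0b10001 = 17; 17 != 29 -> empty
(247,168): row=0b11110111, col=0b10101000, row AND col = 0b10100000 = 160; 160 != 168 -> empty
(40,24): row=0b101000, col=0b11000, row AND col = 0b1000 = 8; 8 != 24 -> empty
(195,127): row=0b11000011, col=0b1111111, row AND col = 0b1000011 = 67; 67 != 127 -> empty
(99,5): row=0b1100011, col=0b101, row AND col = 0b1 = 1; 1 != 5 -> empty
(57,11): row=0b111001, col=0b1011, row AND col = 0b1001 = 9; 9 != 11 -> empty
(137,-3): col outside [0, 137] -> not filled
(230,116): row=0b11100110, col=0b1110100, row AND col = 0b1100100 = 100; 100 != 116 -> empty
(196,149): row=0b11000100, col=0b10010101, row AND col = 0b10000100 = 132; 132 != 149 -> empty

Answer: no yes no no no no no no no no no no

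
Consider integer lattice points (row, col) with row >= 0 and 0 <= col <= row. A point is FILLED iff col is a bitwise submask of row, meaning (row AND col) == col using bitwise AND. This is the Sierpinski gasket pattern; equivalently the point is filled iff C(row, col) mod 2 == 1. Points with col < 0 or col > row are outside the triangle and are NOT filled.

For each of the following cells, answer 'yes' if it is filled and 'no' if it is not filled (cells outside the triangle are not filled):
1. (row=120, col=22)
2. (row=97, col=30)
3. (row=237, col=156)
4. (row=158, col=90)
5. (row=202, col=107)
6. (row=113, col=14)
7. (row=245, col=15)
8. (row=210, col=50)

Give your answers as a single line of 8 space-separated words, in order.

(120,22): row=0b1111000, col=0b10110, row AND col = 0b10000 = 16; 16 != 22 -> empty
(97,30): row=0b1100001, col=0b11110, row AND col = 0b0 = 0; 0 != 30 -> empty
(237,156): row=0b11101101, col=0b10011100, row AND col = 0b10001100 = 140; 140 != 156 -> empty
(158,90): row=0b10011110, col=0b1011010, row AND col = 0b11010 = 26; 26 != 90 -> empty
(202,107): row=0b11001010, col=0b1101011, row AND col = 0b1001010 = 74; 74 != 107 -> empty
(113,14): row=0b1110001, col=0b1110, row AND col = 0b0 = 0; 0 != 14 -> empty
(245,15): row=0b11110101, col=0b1111, row AND col = 0b101 = 5; 5 != 15 -> empty
(210,50): row=0b11010010, col=0b110010, row AND col = 0b10010 = 18; 18 != 50 -> empty

Answer: no no no no no no no no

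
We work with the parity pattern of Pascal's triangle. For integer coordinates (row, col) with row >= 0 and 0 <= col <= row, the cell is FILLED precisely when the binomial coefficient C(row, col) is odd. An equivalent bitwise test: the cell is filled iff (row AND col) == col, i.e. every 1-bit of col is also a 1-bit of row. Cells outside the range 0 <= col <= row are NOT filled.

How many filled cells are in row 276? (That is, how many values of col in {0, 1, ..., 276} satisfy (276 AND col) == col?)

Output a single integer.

Answer: 8

Derivation:
276 in binary = 100010100
popcount(276) = number of 1-bits in 100010100 = 3
A col c satisfies (276 AND c) == c iff every set bit of c is also set in 276; each of the 3 set bits of 276 can independently be on or off in c.
count = 2^3 = 8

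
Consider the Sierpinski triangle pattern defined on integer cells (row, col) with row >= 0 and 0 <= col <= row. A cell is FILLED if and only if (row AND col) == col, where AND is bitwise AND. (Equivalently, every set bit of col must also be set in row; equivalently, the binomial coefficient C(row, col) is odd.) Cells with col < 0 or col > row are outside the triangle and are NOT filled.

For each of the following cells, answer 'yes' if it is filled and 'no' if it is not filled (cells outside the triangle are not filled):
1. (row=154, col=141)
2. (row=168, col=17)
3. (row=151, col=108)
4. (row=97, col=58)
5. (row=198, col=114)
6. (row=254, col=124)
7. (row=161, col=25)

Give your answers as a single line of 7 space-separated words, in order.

Answer: no no no no no yes no

Derivation:
(154,141): row=0b10011010, col=0b10001101, row AND col = 0b10001000 = 136; 136 != 141 -> empty
(168,17): row=0b10101000, col=0b10001, row AND col = 0b0 = 0; 0 != 17 -> empty
(151,108): row=0b10010111, col=0b1101100, row AND col = 0b100 = 4; 4 != 108 -> empty
(97,58): row=0b1100001, col=0b111010, row AND col = 0b100000 = 32; 32 != 58 -> empty
(198,114): row=0b11000110, col=0b1110010, row AND col = 0b1000010 = 66; 66 != 114 -> empty
(254,124): row=0b11111110, col=0b1111100, row AND col = 0b1111100 = 124; 124 == 124 -> filled
(161,25): row=0b10100001, col=0b11001, row AND col = 0b1 = 1; 1 != 25 -> empty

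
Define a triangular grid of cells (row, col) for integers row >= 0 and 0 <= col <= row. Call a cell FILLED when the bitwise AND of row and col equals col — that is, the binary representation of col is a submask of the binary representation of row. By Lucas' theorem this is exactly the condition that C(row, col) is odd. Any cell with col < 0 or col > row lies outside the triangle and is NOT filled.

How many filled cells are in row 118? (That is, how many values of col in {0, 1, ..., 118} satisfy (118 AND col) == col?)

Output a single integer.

Answer: 32

Derivation:
118 in binary = 1110110
popcount(118) = number of 1-bits in 1110110 = 5
A col c satisfies (118 AND c) == c iff every set bit of c is also set in 118; each of the 5 set bits of 118 can independently be on or off in c.
count = 2^5 = 32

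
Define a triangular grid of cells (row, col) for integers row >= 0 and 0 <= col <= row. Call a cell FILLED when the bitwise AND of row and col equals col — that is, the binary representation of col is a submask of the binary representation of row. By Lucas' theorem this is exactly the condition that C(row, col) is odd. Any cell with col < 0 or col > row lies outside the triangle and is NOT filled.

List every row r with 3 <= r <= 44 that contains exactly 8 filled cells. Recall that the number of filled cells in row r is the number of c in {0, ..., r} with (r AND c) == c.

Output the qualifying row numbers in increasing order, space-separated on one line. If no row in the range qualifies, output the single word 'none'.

Answer: 7 11 13 14 19 21 22 25 26 28 35 37 38 41 42 44

Derivation:
Row r has 2^popcount(r) filled cells, so we need popcount(r) = log2(8) = 3.
Scan r = 3..44 and keep those with exactly 3 one-bits:
r=3=11 popcount=2 -> skip
r=4=100 popcount=1 -> skip
r=5=101 popcount=2 -> skip
r=6=110 popcount=2 -> skip
r=7=111 popcount=3 -> KEEP
r=8=1000 popcount=1 -> skip
r=9=1001 popcount=2 -> skip
r=10=1010 popcount=2 -> skip
r=11=1011 popcount=3 -> KEEP
r=12=1100 popcount=2 -> skip
r=13=1101 popcount=3 -> KEEP
r=14=1110 popcount=3 -> KEEP
r=15=1111 popcount=4 -> skip
r=16=10000 popcount=1 -> skip
r=17=10001 popcount=2 -> skip
r=18=10010 popcount=2 -> skip
r=19=10011 popcount=3 -> KEEP
r=20=10100 popcount=2 -> skip
r=21=10101 popcount=3 -> KEEP
r=22=10110 popcount=3 -> KEEP
r=23=10111 popcount=4 -> skip
r=24=11000 popcount=2 -> skip
r=25=11001 popcount=3 -> KEEP
r=26=11010 popcount=3 -> KEEP
r=27=11011 popcount=4 -> skip
r=28=11100 popcount=3 -> KEEP
r=29=11101 popcount=4 -> skip
r=30=11110 popcount=4 -> skip
r=31=11111 popcount=5 -> skip
r=32=100000 popcount=1 -> skip
r=33=100001 popcount=2 -> skip
r=34=100010 popcount=2 -> skip
r=35=100011 popcount=3 -> KEEP
r=36=100100 popcount=2 -> skip
r=37=100101 popcount=3 -> KEEP
r=38=100110 popcount=3 -> KEEP
r=39=100111 popcount=4 -> skip
r=40=101000 popcount=2 -> skip
r=41=101001 popcount=3 -> KEEP
r=42=101010 popcount=3 -> KEEP
r=43=101011 popcount=4 -> skip
r=44=101100 popcount=3 -> KEEP
Kept rows: 7 11 13 14 19 21 22 25 26 28 35 37 38 41 42 44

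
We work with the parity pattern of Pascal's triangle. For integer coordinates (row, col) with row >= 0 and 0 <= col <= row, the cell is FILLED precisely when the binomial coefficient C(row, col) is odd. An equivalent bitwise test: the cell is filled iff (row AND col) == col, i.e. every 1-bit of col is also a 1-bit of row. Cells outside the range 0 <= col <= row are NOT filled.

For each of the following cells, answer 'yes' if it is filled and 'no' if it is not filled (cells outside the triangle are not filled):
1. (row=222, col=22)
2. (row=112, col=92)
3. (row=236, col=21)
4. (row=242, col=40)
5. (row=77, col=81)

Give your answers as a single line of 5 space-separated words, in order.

(222,22): row=0b11011110, col=0b10110, row AND col = 0b10110 = 22; 22 == 22 -> filled
(112,92): row=0b1110000, col=0b1011100, row AND col = 0b1010000 = 80; 80 != 92 -> empty
(236,21): row=0b11101100, col=0b10101, row AND col = 0b100 = 4; 4 != 21 -> empty
(242,40): row=0b11110010, col=0b101000, row AND col = 0b100000 = 32; 32 != 40 -> empty
(77,81): col outside [0, 77] -> not filled

Answer: yes no no no no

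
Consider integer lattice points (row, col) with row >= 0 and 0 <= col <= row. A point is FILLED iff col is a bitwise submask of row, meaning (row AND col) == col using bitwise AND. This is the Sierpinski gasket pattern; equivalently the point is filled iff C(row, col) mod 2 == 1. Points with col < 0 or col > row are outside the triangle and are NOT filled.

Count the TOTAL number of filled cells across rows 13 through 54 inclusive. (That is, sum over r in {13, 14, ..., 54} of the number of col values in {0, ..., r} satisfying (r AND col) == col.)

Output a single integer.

r13=1101 pc3: +8 =8
r14=1110 pc3: +8 =16
r15=1111 pc4: +16 =32
r16=10000 pc1: +2 =34
r17=10001 pc2: +4 =38
r18=10010 pc2: +4 =42
r19=10011 pc3: +8 =50
r20=10100 pc2: +4 =54
r21=10101 pc3: +8 =62
r22=10110 pc3: +8 =70
r23=10111 pc4: +16 =86
r24=11000 pc2: +4 =90
r25=11001 pc3: +8 =98
r26=11010 pc3: +8 =106
r27=11011 pc4: +16 =122
r28=11100 pc3: +8 =130
r29=11101 pc4: +16 =146
r30=11110 pc4: +16 =162
r31=11111 pc5: +32 =194
r32=100000 pc1: +2 =196
r33=100001 pc2: +4 =200
r34=100010 pc2: +4 =204
r35=100011 pc3: +8 =212
r36=100100 pc2: +4 =216
r37=100101 pc3: +8 =224
r38=100110 pc3: +8 =232
r39=100111 pc4: +16 =248
r40=101000 pc2: +4 =252
r41=101001 pc3: +8 =260
r42=101010 pc3: +8 =268
r43=101011 pc4: +16 =284
r44=101100 pc3: +8 =292
r45=101101 pc4: +16 =308
r46=101110 pc4: +16 =324
r47=101111 pc5: +32 =356
r48=110000 pc2: +4 =360
r49=110001 pc3: +8 =368
r50=110010 pc3: +8 =376
r51=110011 pc4: +16 =392
r52=110100 pc3: +8 =400
r53=110101 pc4: +16 =416
r54=110110 pc4: +16 =432

Answer: 432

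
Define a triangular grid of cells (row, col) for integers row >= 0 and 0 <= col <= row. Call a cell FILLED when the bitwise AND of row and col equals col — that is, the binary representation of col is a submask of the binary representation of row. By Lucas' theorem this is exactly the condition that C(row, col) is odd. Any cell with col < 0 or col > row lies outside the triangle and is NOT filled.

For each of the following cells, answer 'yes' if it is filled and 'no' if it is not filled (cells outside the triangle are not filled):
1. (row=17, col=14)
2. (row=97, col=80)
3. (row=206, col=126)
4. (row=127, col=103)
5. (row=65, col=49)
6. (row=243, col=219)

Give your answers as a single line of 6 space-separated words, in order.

Answer: no no no yes no no

Derivation:
(17,14): row=0b10001, col=0b1110, row AND col = 0b0 = 0; 0 != 14 -> empty
(97,80): row=0b1100001, col=0b1010000, row AND col = 0b1000000 = 64; 64 != 80 -> empty
(206,126): row=0b11001110, col=0b1111110, row AND col = 0b1001110 = 78; 78 != 126 -> empty
(127,103): row=0b1111111, col=0b1100111, row AND col = 0b1100111 = 103; 103 == 103 -> filled
(65,49): row=0b1000001, col=0b110001, row AND col = 0b1 = 1; 1 != 49 -> empty
(243,219): row=0b11110011, col=0b11011011, row AND col = 0b11010011 = 211; 211 != 219 -> empty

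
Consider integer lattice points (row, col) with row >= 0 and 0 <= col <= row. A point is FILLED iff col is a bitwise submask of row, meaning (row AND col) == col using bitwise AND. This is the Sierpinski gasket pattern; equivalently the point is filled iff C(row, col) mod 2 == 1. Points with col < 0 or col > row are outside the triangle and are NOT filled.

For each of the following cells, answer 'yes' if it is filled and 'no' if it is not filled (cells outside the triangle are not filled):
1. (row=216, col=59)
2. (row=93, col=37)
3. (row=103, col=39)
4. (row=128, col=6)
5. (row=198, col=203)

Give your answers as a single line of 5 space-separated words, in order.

Answer: no no yes no no

Derivation:
(216,59): row=0b11011000, col=0b111011, row AND col = 0b11000 = 24; 24 != 59 -> empty
(93,37): row=0b1011101, col=0b100101, row AND col = 0b101 = 5; 5 != 37 -> empty
(103,39): row=0b1100111, col=0b100111, row AND col = 0b100111 = 39; 39 == 39 -> filled
(128,6): row=0b10000000, col=0b110, row AND col = 0b0 = 0; 0 != 6 -> empty
(198,203): col outside [0, 198] -> not filled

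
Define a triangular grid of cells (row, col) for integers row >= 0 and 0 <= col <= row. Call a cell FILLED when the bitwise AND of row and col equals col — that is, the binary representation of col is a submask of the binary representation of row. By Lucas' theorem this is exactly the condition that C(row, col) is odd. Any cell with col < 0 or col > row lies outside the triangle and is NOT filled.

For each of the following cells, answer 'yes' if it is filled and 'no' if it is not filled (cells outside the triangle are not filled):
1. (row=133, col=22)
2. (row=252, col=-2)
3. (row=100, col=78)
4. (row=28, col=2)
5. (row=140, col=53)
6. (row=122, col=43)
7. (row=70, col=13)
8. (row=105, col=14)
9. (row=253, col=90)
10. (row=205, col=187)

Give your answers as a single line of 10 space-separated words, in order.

(133,22): row=0b10000101, col=0b10110, row AND col = 0b100 = 4; 4 != 22 -> empty
(252,-2): col outside [0, 252] -> not filled
(100,78): row=0b1100100, col=0b1001110, row AND col = 0b1000100 = 68; 68 != 78 -> empty
(28,2): row=0b11100, col=0b10, row AND col = 0b0 = 0; 0 != 2 -> empty
(140,53): row=0b10001100, col=0b110101, row AND col = 0b100 = 4; 4 != 53 -> empty
(122,43): row=0b1111010, col=0b101011, row AND col = 0b101010 = 42; 42 != 43 -> empty
(70,13): row=0b1000110, col=0b1101, row AND col = 0b100 = 4; 4 != 13 -> empty
(105,14): row=0b1101001, col=0b1110, row AND col = 0b1000 = 8; 8 != 14 -> empty
(253,90): row=0b11111101, col=0b1011010, row AND col = 0b1011000 = 88; 88 != 90 -> empty
(205,187): row=0b11001101, col=0b10111011, row AND col = 0b10001001 = 137; 137 != 187 -> empty

Answer: no no no no no no no no no no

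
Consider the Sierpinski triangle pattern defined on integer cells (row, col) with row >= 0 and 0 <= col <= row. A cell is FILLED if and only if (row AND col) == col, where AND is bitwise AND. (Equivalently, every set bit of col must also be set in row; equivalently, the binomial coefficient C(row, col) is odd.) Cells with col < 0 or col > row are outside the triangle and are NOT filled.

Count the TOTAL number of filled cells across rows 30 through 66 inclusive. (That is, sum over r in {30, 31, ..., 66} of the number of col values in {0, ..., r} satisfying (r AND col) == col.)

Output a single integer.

Answer: 544

Derivation:
r30=11110 pc4: +16 =16
r31=11111 pc5: +32 =48
r32=100000 pc1: +2 =50
r33=100001 pc2: +4 =54
r34=100010 pc2: +4 =58
r35=100011 pc3: +8 =66
r36=100100 pc2: +4 =70
r37=100101 pc3: +8 =78
r38=100110 pc3: +8 =86
r39=100111 pc4: +16 =102
r40=101000 pc2: +4 =106
r41=101001 pc3: +8 =114
r42=101010 pc3: +8 =122
r43=101011 pc4: +16 =138
r44=101100 pc3: +8 =146
r45=101101 pc4: +16 =162
r46=101110 pc4: +16 =178
r47=101111 pc5: +32 =210
r48=110000 pc2: +4 =214
r49=110001 pc3: +8 =222
r50=110010 pc3: +8 =230
r51=110011 pc4: +16 =246
r52=110100 pc3: +8 =254
r53=110101 pc4: +16 =270
r54=110110 pc4: +16 =286
r55=110111 pc5: +32 =318
r56=111000 pc3: +8 =326
r57=111001 pc4: +16 =342
r58=111010 pc4: +16 =358
r59=111011 pc5: +32 =390
r60=111100 pc4: +16 =406
r61=111101 pc5: +32 =438
r62=111110 pc5: +32 =470
r63=111111 pc6: +64 =534
r64=1000000 pc1: +2 =536
r65=1000001 pc2: +4 =540
r66=1000010 pc2: +4 =544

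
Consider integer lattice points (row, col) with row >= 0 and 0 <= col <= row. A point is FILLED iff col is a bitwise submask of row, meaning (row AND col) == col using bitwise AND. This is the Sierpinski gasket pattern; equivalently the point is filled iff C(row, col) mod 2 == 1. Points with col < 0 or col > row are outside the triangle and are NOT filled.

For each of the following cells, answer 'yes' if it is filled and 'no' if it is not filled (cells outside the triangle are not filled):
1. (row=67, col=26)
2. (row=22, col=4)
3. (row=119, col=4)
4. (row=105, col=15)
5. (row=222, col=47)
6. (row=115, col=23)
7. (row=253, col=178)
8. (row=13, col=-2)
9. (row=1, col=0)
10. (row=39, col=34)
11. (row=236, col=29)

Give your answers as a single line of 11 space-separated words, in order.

(67,26): row=0b1000011, col=0b11010, row AND col = 0b10 = 2; 2 != 26 -> empty
(22,4): row=0b10110, col=0b100, row AND col = 0b100 = 4; 4 == 4 -> filled
(119,4): row=0b1110111, col=0b100, row AND col = 0b100 = 4; 4 == 4 -> filled
(105,15): row=0b1101001, col=0b1111, row AND col = 0b1001 = 9; 9 != 15 -> empty
(222,47): row=0b11011110, col=0b101111, row AND col = 0b1110 = 14; 14 != 47 -> empty
(115,23): row=0b1110011, col=0b10111, row AND col = 0b10011 = 19; 19 != 23 -> empty
(253,178): row=0b11111101, col=0b10110010, row AND col = 0b10110000 = 176; 176 != 178 -> empty
(13,-2): col outside [0, 13] -> not filled
(1,0): row=0b1, col=0b0, row AND col = 0b0 = 0; 0 == 0 -> filled
(39,34): row=0b100111, col=0b100010, row AND col = 0b100010 = 34; 34 == 34 -> filled
(236,29): row=0b11101100, col=0b11101, row AND col = 0b1100 = 12; 12 != 29 -> empty

Answer: no yes yes no no no no no yes yes no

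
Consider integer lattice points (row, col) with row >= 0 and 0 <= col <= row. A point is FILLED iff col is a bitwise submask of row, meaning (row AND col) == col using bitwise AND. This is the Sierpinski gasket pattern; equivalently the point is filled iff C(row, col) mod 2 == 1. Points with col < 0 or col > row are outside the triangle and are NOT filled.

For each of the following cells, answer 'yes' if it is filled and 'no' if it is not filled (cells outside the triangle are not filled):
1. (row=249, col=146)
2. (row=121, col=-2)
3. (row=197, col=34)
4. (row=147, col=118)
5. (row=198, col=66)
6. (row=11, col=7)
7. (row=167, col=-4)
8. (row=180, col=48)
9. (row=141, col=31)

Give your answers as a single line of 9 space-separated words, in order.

Answer: no no no no yes no no yes no

Derivation:
(249,146): row=0b11111001, col=0b10010010, row AND col = 0b10010000 = 144; 144 != 146 -> empty
(121,-2): col outside [0, 121] -> not filled
(197,34): row=0b11000101, col=0b100010, row AND col = 0b0 = 0; 0 != 34 -> empty
(147,118): row=0b10010011, col=0b1110110, row AND col = 0b10010 = 18; 18 != 118 -> empty
(198,66): row=0b11000110, col=0b1000010, row AND col = 0b1000010 = 66; 66 == 66 -> filled
(11,7): row=0b1011, col=0b111, row AND col = 0b11 = 3; 3 != 7 -> empty
(167,-4): col outside [0, 167] -> not filled
(180,48): row=0b10110100, col=0b110000, row AND col = 0b110000 = 48; 48 == 48 -> filled
(141,31): row=0b10001101, col=0b11111, row AND col = 0b1101 = 13; 13 != 31 -> empty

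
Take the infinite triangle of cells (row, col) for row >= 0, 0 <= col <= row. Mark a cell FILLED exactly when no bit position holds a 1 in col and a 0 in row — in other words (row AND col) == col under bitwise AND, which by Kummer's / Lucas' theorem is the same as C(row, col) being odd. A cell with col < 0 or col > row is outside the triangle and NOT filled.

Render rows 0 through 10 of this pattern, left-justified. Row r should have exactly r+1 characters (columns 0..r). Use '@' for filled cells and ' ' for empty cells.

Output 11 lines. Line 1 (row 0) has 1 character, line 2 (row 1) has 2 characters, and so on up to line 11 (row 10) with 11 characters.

r0=0: @
r1=1: @@
r2=10: @ @
r3=11: @@@@
r4=100: @   @
r5=101: @@  @@
r6=110: @ @ @ @
r7=111: @@@@@@@@
r8=1000: @       @
r9=1001: @@      @@
r10=1010: @ @     @ @

Answer: @
@@
@ @
@@@@
@   @
@@  @@
@ @ @ @
@@@@@@@@
@       @
@@      @@
@ @     @ @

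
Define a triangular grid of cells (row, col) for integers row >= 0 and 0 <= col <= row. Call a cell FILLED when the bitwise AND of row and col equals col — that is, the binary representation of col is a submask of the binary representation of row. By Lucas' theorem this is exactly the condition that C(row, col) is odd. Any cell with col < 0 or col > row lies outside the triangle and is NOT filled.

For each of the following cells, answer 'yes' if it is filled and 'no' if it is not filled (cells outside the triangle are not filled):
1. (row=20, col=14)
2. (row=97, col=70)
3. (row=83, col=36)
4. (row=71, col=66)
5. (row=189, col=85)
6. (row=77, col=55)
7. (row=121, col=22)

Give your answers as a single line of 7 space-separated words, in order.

Answer: no no no yes no no no

Derivation:
(20,14): row=0b10100, col=0b1110, row AND col = 0b100 = 4; 4 != 14 -> empty
(97,70): row=0b1100001, col=0b1000110, row AND col = 0b1000000 = 64; 64 != 70 -> empty
(83,36): row=0b1010011, col=0b100100, row AND col = 0b0 = 0; 0 != 36 -> empty
(71,66): row=0b1000111, col=0b1000010, row AND col = 0b1000010 = 66; 66 == 66 -> filled
(189,85): row=0b10111101, col=0b1010101, row AND col = 0b10101 = 21; 21 != 85 -> empty
(77,55): row=0b1001101, col=0b110111, row AND col = 0b101 = 5; 5 != 55 -> empty
(121,22): row=0b1111001, col=0b10110, row AND col = 0b10000 = 16; 16 != 22 -> empty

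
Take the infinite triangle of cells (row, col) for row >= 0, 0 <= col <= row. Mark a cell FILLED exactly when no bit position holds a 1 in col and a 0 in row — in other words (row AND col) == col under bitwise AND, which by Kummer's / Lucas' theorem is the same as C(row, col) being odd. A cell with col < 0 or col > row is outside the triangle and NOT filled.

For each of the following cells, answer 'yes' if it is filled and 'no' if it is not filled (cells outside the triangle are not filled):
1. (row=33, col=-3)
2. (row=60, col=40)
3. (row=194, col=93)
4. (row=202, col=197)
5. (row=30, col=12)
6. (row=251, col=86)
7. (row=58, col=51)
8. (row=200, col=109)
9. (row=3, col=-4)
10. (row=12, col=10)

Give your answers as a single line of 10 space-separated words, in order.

Answer: no yes no no yes no no no no no

Derivation:
(33,-3): col outside [0, 33] -> not filled
(60,40): row=0b111100, col=0b101000, row AND col = 0b101000 = 40; 40 == 40 -> filled
(194,93): row=0b11000010, col=0b1011101, row AND col = 0b1000000 = 64; 64 != 93 -> empty
(202,197): row=0b11001010, col=0b11000101, row AND col = 0b11000000 = 192; 192 != 197 -> empty
(30,12): row=0b11110, col=0b1100, row AND col = 0b1100 = 12; 12 == 12 -> filled
(251,86): row=0b11111011, col=0b1010110, row AND col = 0b1010010 = 82; 82 != 86 -> empty
(58,51): row=0b111010, col=0b110011, row AND col = 0b110010 = 50; 50 != 51 -> empty
(200,109): row=0b11001000, col=0b1101101, row AND col = 0b1001000 = 72; 72 != 109 -> empty
(3,-4): col outside [0, 3] -> not filled
(12,10): row=0b1100, col=0b1010, row AND col = 0b1000 = 8; 8 != 10 -> empty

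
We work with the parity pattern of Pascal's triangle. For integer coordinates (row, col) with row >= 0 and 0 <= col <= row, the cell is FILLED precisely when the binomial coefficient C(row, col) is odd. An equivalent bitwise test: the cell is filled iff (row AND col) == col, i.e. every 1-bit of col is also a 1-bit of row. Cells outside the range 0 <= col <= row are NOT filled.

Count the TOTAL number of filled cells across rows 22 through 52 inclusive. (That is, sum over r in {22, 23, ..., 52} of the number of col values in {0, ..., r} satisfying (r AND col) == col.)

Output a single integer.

Answer: 338

Derivation:
r22=10110 pc3: +8 =8
r23=10111 pc4: +16 =24
r24=11000 pc2: +4 =28
r25=11001 pc3: +8 =36
r26=11010 pc3: +8 =44
r27=11011 pc4: +16 =60
r28=11100 pc3: +8 =68
r29=11101 pc4: +16 =84
r30=11110 pc4: +16 =100
r31=11111 pc5: +32 =132
r32=100000 pc1: +2 =134
r33=100001 pc2: +4 =138
r34=100010 pc2: +4 =142
r35=100011 pc3: +8 =150
r36=100100 pc2: +4 =154
r37=100101 pc3: +8 =162
r38=100110 pc3: +8 =170
r39=100111 pc4: +16 =186
r40=101000 pc2: +4 =190
r41=101001 pc3: +8 =198
r42=101010 pc3: +8 =206
r43=101011 pc4: +16 =222
r44=101100 pc3: +8 =230
r45=101101 pc4: +16 =246
r46=101110 pc4: +16 =262
r47=101111 pc5: +32 =294
r48=110000 pc2: +4 =298
r49=110001 pc3: +8 =306
r50=110010 pc3: +8 =314
r51=110011 pc4: +16 =330
r52=110100 pc3: +8 =338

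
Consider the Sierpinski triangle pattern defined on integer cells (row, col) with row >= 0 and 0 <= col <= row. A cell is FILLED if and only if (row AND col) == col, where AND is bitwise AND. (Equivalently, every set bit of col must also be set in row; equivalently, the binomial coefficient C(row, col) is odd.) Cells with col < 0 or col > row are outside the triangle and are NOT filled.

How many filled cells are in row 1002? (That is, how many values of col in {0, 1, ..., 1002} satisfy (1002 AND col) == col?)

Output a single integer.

Answer: 128

Derivation:
1002 in binary = 1111101010
popcount(1002) = number of 1-bits in 1111101010 = 7
A col c satisfies (1002 AND c) == c iff every set bit of c is also set in 1002; each of the 7 set bits of 1002 can independently be on or off in c.
count = 2^7 = 128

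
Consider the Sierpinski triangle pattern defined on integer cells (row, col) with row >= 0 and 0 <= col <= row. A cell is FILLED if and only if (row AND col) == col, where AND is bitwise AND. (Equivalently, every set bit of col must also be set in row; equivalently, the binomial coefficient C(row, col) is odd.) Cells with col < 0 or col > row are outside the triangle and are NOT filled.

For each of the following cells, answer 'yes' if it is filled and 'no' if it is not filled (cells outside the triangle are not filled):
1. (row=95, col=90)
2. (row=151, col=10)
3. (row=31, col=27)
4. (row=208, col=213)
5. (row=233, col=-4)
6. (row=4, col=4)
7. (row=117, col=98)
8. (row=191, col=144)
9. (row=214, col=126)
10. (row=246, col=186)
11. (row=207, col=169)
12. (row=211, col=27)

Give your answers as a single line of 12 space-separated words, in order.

Answer: yes no yes no no yes no yes no no no no

Derivation:
(95,90): row=0b1011111, col=0b1011010, row AND col = 0b1011010 = 90; 90 == 90 -> filled
(151,10): row=0b10010111, col=0b1010, row AND col = 0b10 = 2; 2 != 10 -> empty
(31,27): row=0b11111, col=0b11011, row AND col = 0b11011 = 27; 27 == 27 -> filled
(208,213): col outside [0, 208] -> not filled
(233,-4): col outside [0, 233] -> not filled
(4,4): row=0b100, col=0b100, row AND col = 0b100 = 4; 4 == 4 -> filled
(117,98): row=0b1110101, col=0b1100010, row AND col = 0b1100000 = 96; 96 != 98 -> empty
(191,144): row=0b10111111, col=0b10010000, row AND col = 0b10010000 = 144; 144 == 144 -> filled
(214,126): row=0b11010110, col=0b1111110, row AND col = 0b1010110 = 86; 86 != 126 -> empty
(246,186): row=0b11110110, col=0b10111010, row AND col = 0b10110010 = 178; 178 != 186 -> empty
(207,169): row=0b11001111, col=0b10101001, row AND col = 0b10001001 = 137; 137 != 169 -> empty
(211,27): row=0b11010011, col=0b11011, row AND col = 0b10011 = 19; 19 != 27 -> empty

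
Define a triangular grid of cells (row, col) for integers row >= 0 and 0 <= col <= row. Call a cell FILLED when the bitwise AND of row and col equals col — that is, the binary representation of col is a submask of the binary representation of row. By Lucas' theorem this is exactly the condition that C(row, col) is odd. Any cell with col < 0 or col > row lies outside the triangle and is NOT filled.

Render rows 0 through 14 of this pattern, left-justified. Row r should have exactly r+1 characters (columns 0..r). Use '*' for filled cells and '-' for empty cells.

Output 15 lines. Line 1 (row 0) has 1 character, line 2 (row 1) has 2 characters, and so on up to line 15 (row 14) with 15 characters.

r0=0: *
r1=1: **
r2=10: *-*
r3=11: ****
r4=100: *---*
r5=101: **--**
r6=110: *-*-*-*
r7=111: ********
r8=1000: *-------*
r9=1001: **------**
r10=1010: *-*-----*-*
r11=1011: ****----****
r12=1100: *---*---*---*
r13=1101: **--**--**--**
r14=1110: *-*-*-*-*-*-*-*

Answer: *
**
*-*
****
*---*
**--**
*-*-*-*
********
*-------*
**------**
*-*-----*-*
****----****
*---*---*---*
**--**--**--**
*-*-*-*-*-*-*-*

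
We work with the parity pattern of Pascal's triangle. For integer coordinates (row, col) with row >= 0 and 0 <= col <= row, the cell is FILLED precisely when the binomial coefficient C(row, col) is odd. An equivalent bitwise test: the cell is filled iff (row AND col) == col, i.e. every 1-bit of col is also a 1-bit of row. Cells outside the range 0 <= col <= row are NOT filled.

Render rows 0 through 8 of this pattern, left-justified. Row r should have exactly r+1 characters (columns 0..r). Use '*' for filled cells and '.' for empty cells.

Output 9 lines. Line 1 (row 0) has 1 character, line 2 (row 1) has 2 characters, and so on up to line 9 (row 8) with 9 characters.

r0=0: *
r1=1: **
r2=10: *.*
r3=11: ****
r4=100: *...*
r5=101: **..**
r6=110: *.*.*.*
r7=111: ********
r8=1000: *.......*

Answer: *
**
*.*
****
*...*
**..**
*.*.*.*
********
*.......*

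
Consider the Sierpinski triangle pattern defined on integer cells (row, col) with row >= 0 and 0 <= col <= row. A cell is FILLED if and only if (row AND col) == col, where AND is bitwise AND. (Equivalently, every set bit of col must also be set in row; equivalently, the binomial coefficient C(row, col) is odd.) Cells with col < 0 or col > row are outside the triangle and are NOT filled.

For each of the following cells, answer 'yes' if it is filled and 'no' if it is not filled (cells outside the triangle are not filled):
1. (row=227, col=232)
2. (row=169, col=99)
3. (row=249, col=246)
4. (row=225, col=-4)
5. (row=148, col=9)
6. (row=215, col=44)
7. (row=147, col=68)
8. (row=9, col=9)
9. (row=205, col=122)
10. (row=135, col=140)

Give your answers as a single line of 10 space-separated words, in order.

(227,232): col outside [0, 227] -> not filled
(169,99): row=0b10101001, col=0b1100011, row AND col = 0b100001 = 33; 33 != 99 -> empty
(249,246): row=0b11111001, col=0b11110110, row AND col = 0b11110000 = 240; 240 != 246 -> empty
(225,-4): col outside [0, 225] -> not filled
(148,9): row=0b10010100, col=0b1001, row AND col = 0b0 = 0; 0 != 9 -> empty
(215,44): row=0b11010111, col=0b101100, row AND col = 0b100 = 4; 4 != 44 -> empty
(147,68): row=0b10010011, col=0b1000100, row AND col = 0b0 = 0; 0 != 68 -> empty
(9,9): row=0b1001, col=0b1001, row AND col = 0b1001 = 9; 9 == 9 -> filled
(205,122): row=0b11001101, col=0b1111010, row AND col = 0b1001000 = 72; 72 != 122 -> empty
(135,140): col outside [0, 135] -> not filled

Answer: no no no no no no no yes no no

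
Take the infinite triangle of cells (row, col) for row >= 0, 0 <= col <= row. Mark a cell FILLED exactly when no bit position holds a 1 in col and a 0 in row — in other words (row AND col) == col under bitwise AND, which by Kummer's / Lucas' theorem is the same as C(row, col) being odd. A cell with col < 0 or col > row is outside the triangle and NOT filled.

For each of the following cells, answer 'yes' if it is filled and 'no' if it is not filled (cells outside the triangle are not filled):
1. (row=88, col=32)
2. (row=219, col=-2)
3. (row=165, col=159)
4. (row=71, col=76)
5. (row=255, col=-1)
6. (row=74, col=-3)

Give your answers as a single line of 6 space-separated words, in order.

Answer: no no no no no no

Derivation:
(88,32): row=0b1011000, col=0b100000, row AND col = 0b0 = 0; 0 != 32 -> empty
(219,-2): col outside [0, 219] -> not filled
(165,159): row=0b10100101, col=0b10011111, row AND col = 0b10000101 = 133; 133 != 159 -> empty
(71,76): col outside [0, 71] -> not filled
(255,-1): col outside [0, 255] -> not filled
(74,-3): col outside [0, 74] -> not filled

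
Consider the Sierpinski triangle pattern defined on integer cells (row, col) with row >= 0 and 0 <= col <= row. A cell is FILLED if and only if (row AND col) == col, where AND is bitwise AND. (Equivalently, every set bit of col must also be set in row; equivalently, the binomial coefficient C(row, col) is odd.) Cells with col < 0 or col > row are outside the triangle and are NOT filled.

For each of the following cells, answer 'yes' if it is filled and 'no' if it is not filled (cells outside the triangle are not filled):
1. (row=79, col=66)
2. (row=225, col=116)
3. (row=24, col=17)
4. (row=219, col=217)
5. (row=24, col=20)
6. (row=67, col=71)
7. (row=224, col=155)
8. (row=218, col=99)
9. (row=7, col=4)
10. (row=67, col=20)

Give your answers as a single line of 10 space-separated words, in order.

Answer: yes no no yes no no no no yes no

Derivation:
(79,66): row=0b1001111, col=0b1000010, row AND col = 0b1000010 = 66; 66 == 66 -> filled
(225,116): row=0b11100001, col=0b1110100, row AND col = 0b1100000 = 96; 96 != 116 -> empty
(24,17): row=0b11000, col=0b10001, row AND col = 0b10000 = 16; 16 != 17 -> empty
(219,217): row=0b11011011, col=0b11011001, row AND col = 0b11011001 = 217; 217 == 217 -> filled
(24,20): row=0b11000, col=0b10100, row AND col = 0b10000 = 16; 16 != 20 -> empty
(67,71): col outside [0, 67] -> not filled
(224,155): row=0b11100000, col=0b10011011, row AND col = 0b10000000 = 128; 128 != 155 -> empty
(218,99): row=0b11011010, col=0b1100011, row AND col = 0b1000010 = 66; 66 != 99 -> empty
(7,4): row=0b111, col=0b100, row AND col = 0b100 = 4; 4 == 4 -> filled
(67,20): row=0b1000011, col=0b10100, row AND col = 0b0 = 0; 0 != 20 -> empty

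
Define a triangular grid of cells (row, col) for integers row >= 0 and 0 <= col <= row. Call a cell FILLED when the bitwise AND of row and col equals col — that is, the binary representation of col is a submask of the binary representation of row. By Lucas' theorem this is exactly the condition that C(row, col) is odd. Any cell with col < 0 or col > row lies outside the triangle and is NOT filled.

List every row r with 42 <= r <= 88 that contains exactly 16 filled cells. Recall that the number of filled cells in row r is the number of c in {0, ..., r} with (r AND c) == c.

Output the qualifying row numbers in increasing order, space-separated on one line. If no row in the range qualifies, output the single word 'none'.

Answer: 43 45 46 51 53 54 57 58 60 71 75 77 78 83 85 86

Derivation:
Row r has 2^popcount(r) filled cells, so we need popcount(r) = log2(16) = 4.
Scan r = 42..88 and keep those with exactly 4 one-bits:
r=42=101010 popcount=3 -> skip
r=43=101011 popcount=4 -> KEEP
r=44=101100 popcount=3 -> skip
r=45=101101 popcount=4 -> KEEP
r=46=101110 popcount=4 -> KEEP
r=47=101111 popcount=5 -> skip
r=48=110000 popcount=2 -> skip
r=49=110001 popcount=3 -> skip
r=50=110010 popcount=3 -> skip
r=51=110011 popcount=4 -> KEEP
r=52=110100 popcount=3 -> skip
r=53=110101 popcount=4 -> KEEP
r=54=110110 popcount=4 -> KEEP
r=55=110111 popcount=5 -> skip
r=56=111000 popcount=3 -> skip
r=57=111001 popcount=4 -> KEEP
r=58=111010 popcount=4 -> KEEP
r=59=111011 popcount=5 -> skip
r=60=111100 popcount=4 -> KEEP
r=61=111101 popcount=5 -> skip
r=62=111110 popcount=5 -> skip
r=63=111111 popcount=6 -> skip
r=64=1000000 popcount=1 -> skip
r=65=1000001 popcount=2 -> skip
r=66=1000010 popcount=2 -> skip
r=67=1000011 popcount=3 -> skip
r=68=1000100 popcount=2 -> skip
r=69=1000101 popcount=3 -> skip
r=70=1000110 popcount=3 -> skip
r=71=1000111 popcount=4 -> KEEP
r=72=1001000 popcount=2 -> skip
r=73=1001001 popcount=3 -> skip
r=74=1001010 popcount=3 -> skip
r=75=1001011 popcount=4 -> KEEP
r=76=1001100 popcount=3 -> skip
r=77=1001101 popcount=4 -> KEEP
r=78=1001110 popcount=4 -> KEEP
r=79=1001111 popcount=5 -> skip
r=80=1010000 popcount=2 -> skip
r=81=1010001 popcount=3 -> skip
r=82=1010010 popcount=3 -> skip
r=83=1010011 popcount=4 -> KEEP
r=84=1010100 popcount=3 -> skip
r=85=1010101 popcount=4 -> KEEP
r=86=1010110 popcount=4 -> KEEP
r=87=1010111 popcount=5 -> skip
r=88=1011000 popcount=3 -> skip
Kept rows: 43 45 46 51 53 54 57 58 60 71 75 77 78 83 85 86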